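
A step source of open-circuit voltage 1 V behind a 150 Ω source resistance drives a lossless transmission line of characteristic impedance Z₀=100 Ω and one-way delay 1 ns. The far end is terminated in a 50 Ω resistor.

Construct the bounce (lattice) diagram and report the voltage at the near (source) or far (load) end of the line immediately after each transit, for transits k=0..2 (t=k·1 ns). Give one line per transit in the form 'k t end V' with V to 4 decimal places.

0 0 source 0.4000
1 1 load 0.2667
2 2 source 0.2400

Γ_L=-0.333333, Γ_S=0.200000; launch V₁=1·100/250=0.400000
k=0 src: V=0.4000
k=1 load: inc=0.400000, refl=0.400000·-0.333333=-0.1333; V=0.000000+0.400000+-0.133333=0.2667
k=2 src: inc=-0.133333, refl=-0.133333·0.200000=-0.0267; V=0.400000+-0.133333+-0.026667=0.2400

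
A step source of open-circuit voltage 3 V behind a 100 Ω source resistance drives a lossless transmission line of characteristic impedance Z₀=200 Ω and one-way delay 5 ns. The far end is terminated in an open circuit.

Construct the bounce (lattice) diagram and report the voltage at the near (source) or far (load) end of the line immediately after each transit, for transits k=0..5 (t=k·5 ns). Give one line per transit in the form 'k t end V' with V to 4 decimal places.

0 0 source 2.0000
1 5 load 4.0000
2 10 source 3.3333
3 15 load 2.6667
4 20 source 2.8889
5 25 load 3.1111

Γ_L=1.000000, Γ_S=-0.333333; launch V₁=3·200/300=2.000000
k=0 src: V=2.0000
k=1 load: inc=2.000000, refl=2.000000·1.000000=2.0000; V=0.000000+2.000000+2.000000=4.0000
k=2 src: inc=2.000000, refl=2.000000·-0.333333=-0.6667; V=2.000000+2.000000+-0.666667=3.3333
k=3 load: inc=-0.666667, refl=-0.666667·1.000000=-0.6667; V=4.000000+-0.666667+-0.666667=2.6667
k=4 src: inc=-0.666667, refl=-0.666667·-0.333333=0.2222; V=3.333333+-0.666667+0.222222=2.8889
k=5 load: inc=0.222222, refl=0.222222·1.000000=0.2222; V=2.666667+0.222222+0.222222=3.1111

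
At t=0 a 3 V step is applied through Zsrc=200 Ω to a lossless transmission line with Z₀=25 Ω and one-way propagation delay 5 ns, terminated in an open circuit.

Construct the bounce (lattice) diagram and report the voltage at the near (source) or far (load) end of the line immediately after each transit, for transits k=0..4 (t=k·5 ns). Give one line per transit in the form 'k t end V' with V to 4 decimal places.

0 0 source 0.3333
1 5 load 0.6667
2 10 source 0.9259
3 15 load 1.1852
4 20 source 1.3868

Γ_L=1.000000, Γ_S=0.777778; launch V₁=3·25/225=0.333333
k=0 src: V=0.3333
k=1 load: inc=0.333333, refl=0.333333·1.000000=0.3333; V=0.000000+0.333333+0.333333=0.6667
k=2 src: inc=0.333333, refl=0.333333·0.777778=0.2593; V=0.333333+0.333333+0.259259=0.9259
k=3 load: inc=0.259259, refl=0.259259·1.000000=0.2593; V=0.666667+0.259259+0.259259=1.1852
k=4 src: inc=0.259259, refl=0.259259·0.777778=0.2016; V=0.925926+0.259259+0.201646=1.3868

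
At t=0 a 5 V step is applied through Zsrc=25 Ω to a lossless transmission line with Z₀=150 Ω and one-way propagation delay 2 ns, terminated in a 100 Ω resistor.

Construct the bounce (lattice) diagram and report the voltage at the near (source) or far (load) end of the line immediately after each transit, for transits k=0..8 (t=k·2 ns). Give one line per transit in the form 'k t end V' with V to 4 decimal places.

Γ_L=-0.200000, Γ_S=-0.714286; launch V₁=5·150/175=4.285714
k=0 src: V=4.2857
k=1 load: inc=4.285714, refl=4.285714·-0.200000=-0.8571; V=0.000000+4.285714+-0.857143=3.4286
k=2 src: inc=-0.857143, refl=-0.857143·-0.714286=0.6122; V=4.285714+-0.857143+0.612245=4.0408
k=3 load: inc=0.612245, refl=0.612245·-0.200000=-0.1224; V=3.428571+0.612245+-0.122449=3.9184
k=4 src: inc=-0.122449, refl=-0.122449·-0.714286=0.0875; V=4.040816+-0.122449+0.087464=4.0058
k=5 load: inc=0.087464, refl=0.087464·-0.200000=-0.0175; V=3.918367+0.087464+-0.017493=3.9883
k=6 src: inc=-0.017493, refl=-0.017493·-0.714286=0.0125; V=4.005831+-0.017493+0.012495=4.0008
k=7 load: inc=0.012495, refl=0.012495·-0.200000=-0.0025; V=3.988338+0.012495+-0.002499=3.9983
k=8 src: inc=-0.002499, refl=-0.002499·-0.714286=0.0018; V=4.000833+-0.002499+0.001785=4.0001

0 0 source 4.2857
1 2 load 3.4286
2 4 source 4.0408
3 6 load 3.9184
4 8 source 4.0058
5 10 load 3.9883
6 12 source 4.0008
7 14 load 3.9983
8 16 source 4.0001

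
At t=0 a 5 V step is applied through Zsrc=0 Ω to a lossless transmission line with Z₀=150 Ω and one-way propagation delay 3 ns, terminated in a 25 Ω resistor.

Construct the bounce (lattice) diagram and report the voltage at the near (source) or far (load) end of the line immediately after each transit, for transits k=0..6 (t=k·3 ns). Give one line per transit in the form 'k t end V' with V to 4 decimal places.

0 0 source 5.0000
1 3 load 1.4286
2 6 source 5.0000
3 9 load 2.4490
4 12 source 5.0000
5 15 load 3.1778
6 18 source 5.0000

Γ_L=-0.714286, Γ_S=-1.000000; launch V₁=5·150/150=5.000000
k=0 src: V=5.0000
k=1 load: inc=5.000000, refl=5.000000·-0.714286=-3.5714; V=0.000000+5.000000+-3.571429=1.4286
k=2 src: inc=-3.571429, refl=-3.571429·-1.000000=3.5714; V=5.000000+-3.571429+3.571429=5.0000
k=3 load: inc=3.571429, refl=3.571429·-0.714286=-2.5510; V=1.428571+3.571429+-2.551020=2.4490
k=4 src: inc=-2.551020, refl=-2.551020·-1.000000=2.5510; V=5.000000+-2.551020+2.551020=5.0000
k=5 load: inc=2.551020, refl=2.551020·-0.714286=-1.8222; V=2.448980+2.551020+-1.822157=3.1778
k=6 src: inc=-1.822157, refl=-1.822157·-1.000000=1.8222; V=5.000000+-1.822157+1.822157=5.0000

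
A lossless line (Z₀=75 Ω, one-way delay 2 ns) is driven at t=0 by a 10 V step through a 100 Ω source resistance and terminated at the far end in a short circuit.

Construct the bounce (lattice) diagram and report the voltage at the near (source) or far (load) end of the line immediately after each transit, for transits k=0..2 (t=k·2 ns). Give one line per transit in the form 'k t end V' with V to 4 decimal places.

Γ_L=-1.000000, Γ_S=0.142857; launch V₁=10·75/175=4.285714
k=0 src: V=4.2857
k=1 load: inc=4.285714, refl=4.285714·-1.000000=-4.2857; V=0.000000+4.285714+-4.285714=0.0000
k=2 src: inc=-4.285714, refl=-4.285714·0.142857=-0.6122; V=4.285714+-4.285714+-0.612245=-0.6122

0 0 source 4.2857
1 2 load 0.0000
2 4 source -0.6122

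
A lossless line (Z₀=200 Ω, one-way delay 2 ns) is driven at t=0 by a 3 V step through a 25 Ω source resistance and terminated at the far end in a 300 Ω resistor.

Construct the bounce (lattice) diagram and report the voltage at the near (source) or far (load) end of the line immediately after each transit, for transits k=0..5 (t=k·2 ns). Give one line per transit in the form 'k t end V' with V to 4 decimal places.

Γ_L=0.200000, Γ_S=-0.777778; launch V₁=3·200/225=2.666667
k=0 src: V=2.6667
k=1 load: inc=2.666667, refl=2.666667·0.200000=0.5333; V=0.000000+2.666667+0.533333=3.2000
k=2 src: inc=0.533333, refl=0.533333·-0.777778=-0.4148; V=2.666667+0.533333+-0.414815=2.7852
k=3 load: inc=-0.414815, refl=-0.414815·0.200000=-0.0830; V=3.200000+-0.414815+-0.082963=2.7022
k=4 src: inc=-0.082963, refl=-0.082963·-0.777778=0.0645; V=2.785185+-0.082963+0.064527=2.7667
k=5 load: inc=0.064527, refl=0.064527·0.200000=0.0129; V=2.702222+0.064527+0.012905=2.7797

0 0 source 2.6667
1 2 load 3.2000
2 4 source 2.7852
3 6 load 2.7022
4 8 source 2.7667
5 10 load 2.7797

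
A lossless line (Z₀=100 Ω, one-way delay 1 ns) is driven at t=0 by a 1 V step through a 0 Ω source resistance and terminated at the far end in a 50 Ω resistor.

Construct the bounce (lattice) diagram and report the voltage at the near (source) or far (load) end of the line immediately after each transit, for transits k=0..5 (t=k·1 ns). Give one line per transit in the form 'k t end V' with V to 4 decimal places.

Γ_L=-0.333333, Γ_S=-1.000000; launch V₁=1·100/100=1.000000
k=0 src: V=1.0000
k=1 load: inc=1.000000, refl=1.000000·-0.333333=-0.3333; V=0.000000+1.000000+-0.333333=0.6667
k=2 src: inc=-0.333333, refl=-0.333333·-1.000000=0.3333; V=1.000000+-0.333333+0.333333=1.0000
k=3 load: inc=0.333333, refl=0.333333·-0.333333=-0.1111; V=0.666667+0.333333+-0.111111=0.8889
k=4 src: inc=-0.111111, refl=-0.111111·-1.000000=0.1111; V=1.000000+-0.111111+0.111111=1.0000
k=5 load: inc=0.111111, refl=0.111111·-0.333333=-0.0370; V=0.888889+0.111111+-0.037037=0.9630

0 0 source 1.0000
1 1 load 0.6667
2 2 source 1.0000
3 3 load 0.8889
4 4 source 1.0000
5 5 load 0.9630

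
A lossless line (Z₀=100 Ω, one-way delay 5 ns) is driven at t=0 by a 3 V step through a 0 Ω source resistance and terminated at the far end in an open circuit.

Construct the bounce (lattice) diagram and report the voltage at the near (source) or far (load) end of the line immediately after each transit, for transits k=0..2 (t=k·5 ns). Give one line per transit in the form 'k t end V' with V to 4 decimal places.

0 0 source 3.0000
1 5 load 6.0000
2 10 source 3.0000

Γ_L=1.000000, Γ_S=-1.000000; launch V₁=3·100/100=3.000000
k=0 src: V=3.0000
k=1 load: inc=3.000000, refl=3.000000·1.000000=3.0000; V=0.000000+3.000000+3.000000=6.0000
k=2 src: inc=3.000000, refl=3.000000·-1.000000=-3.0000; V=3.000000+3.000000+-3.000000=3.0000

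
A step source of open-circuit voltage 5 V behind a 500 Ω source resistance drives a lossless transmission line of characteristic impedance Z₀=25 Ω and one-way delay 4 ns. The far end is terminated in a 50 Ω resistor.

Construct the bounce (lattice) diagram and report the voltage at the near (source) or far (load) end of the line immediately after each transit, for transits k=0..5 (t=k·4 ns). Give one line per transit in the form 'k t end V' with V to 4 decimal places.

0 0 source 0.2381
1 4 load 0.3175
2 8 source 0.3893
3 12 load 0.4132
4 16 source 0.4349
5 20 load 0.4421

Γ_L=0.333333, Γ_S=0.904762; launch V₁=5·25/525=0.238095
k=0 src: V=0.2381
k=1 load: inc=0.238095, refl=0.238095·0.333333=0.0794; V=0.000000+0.238095+0.079365=0.3175
k=2 src: inc=0.079365, refl=0.079365·0.904762=0.0718; V=0.238095+0.079365+0.071807=0.3893
k=3 load: inc=0.071807, refl=0.071807·0.333333=0.0239; V=0.317460+0.071807+0.023936=0.4132
k=4 src: inc=0.023936, refl=0.023936·0.904762=0.0217; V=0.389267+0.023936+0.021656=0.4349
k=5 load: inc=0.021656, refl=0.021656·0.333333=0.0072; V=0.413202+0.021656+0.007219=0.4421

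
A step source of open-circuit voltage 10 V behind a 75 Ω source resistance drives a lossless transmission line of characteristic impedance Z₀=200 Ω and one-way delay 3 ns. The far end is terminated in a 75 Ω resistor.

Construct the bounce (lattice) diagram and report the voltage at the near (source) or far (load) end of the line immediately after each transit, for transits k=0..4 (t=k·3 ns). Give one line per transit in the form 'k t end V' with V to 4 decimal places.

Γ_L=-0.454545, Γ_S=-0.454545; launch V₁=10·200/275=7.272727
k=0 src: V=7.2727
k=1 load: inc=7.272727, refl=7.272727·-0.454545=-3.3058; V=0.000000+7.272727+-3.305785=3.9669
k=2 src: inc=-3.305785, refl=-3.305785·-0.454545=1.5026; V=7.272727+-3.305785+1.502630=5.4696
k=3 load: inc=1.502630, refl=1.502630·-0.454545=-0.6830; V=3.966942+1.502630+-0.683013=4.7866
k=4 src: inc=-0.683013, refl=-0.683013·-0.454545=0.3105; V=5.469572+-0.683013+0.310461=5.0970

0 0 source 7.2727
1 3 load 3.9669
2 6 source 5.4696
3 9 load 4.7866
4 12 source 5.0970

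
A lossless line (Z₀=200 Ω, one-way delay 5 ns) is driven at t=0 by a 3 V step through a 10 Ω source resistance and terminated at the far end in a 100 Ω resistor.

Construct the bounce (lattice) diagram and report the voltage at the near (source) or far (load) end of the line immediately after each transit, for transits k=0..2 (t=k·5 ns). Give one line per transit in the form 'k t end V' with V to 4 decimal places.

Γ_L=-0.333333, Γ_S=-0.904762; launch V₁=3·200/210=2.857143
k=0 src: V=2.8571
k=1 load: inc=2.857143, refl=2.857143·-0.333333=-0.9524; V=0.000000+2.857143+-0.952381=1.9048
k=2 src: inc=-0.952381, refl=-0.952381·-0.904762=0.8617; V=2.857143+-0.952381+0.861678=2.7664

0 0 source 2.8571
1 5 load 1.9048
2 10 source 2.7664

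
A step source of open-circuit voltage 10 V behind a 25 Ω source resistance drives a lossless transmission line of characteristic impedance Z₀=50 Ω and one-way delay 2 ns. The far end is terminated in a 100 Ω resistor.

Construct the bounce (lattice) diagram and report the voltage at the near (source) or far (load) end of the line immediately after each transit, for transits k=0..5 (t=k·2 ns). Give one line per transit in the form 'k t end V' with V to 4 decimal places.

Γ_L=0.333333, Γ_S=-0.333333; launch V₁=10·50/75=6.666667
k=0 src: V=6.6667
k=1 load: inc=6.666667, refl=6.666667·0.333333=2.2222; V=0.000000+6.666667+2.222222=8.8889
k=2 src: inc=2.222222, refl=2.222222·-0.333333=-0.7407; V=6.666667+2.222222+-0.740741=8.1481
k=3 load: inc=-0.740741, refl=-0.740741·0.333333=-0.2469; V=8.888889+-0.740741+-0.246914=7.9012
k=4 src: inc=-0.246914, refl=-0.246914·-0.333333=0.0823; V=8.148148+-0.246914+0.082305=7.9835
k=5 load: inc=0.082305, refl=0.082305·0.333333=0.0274; V=7.901235+0.082305+0.027435=8.0110

0 0 source 6.6667
1 2 load 8.8889
2 4 source 8.1481
3 6 load 7.9012
4 8 source 7.9835
5 10 load 8.0110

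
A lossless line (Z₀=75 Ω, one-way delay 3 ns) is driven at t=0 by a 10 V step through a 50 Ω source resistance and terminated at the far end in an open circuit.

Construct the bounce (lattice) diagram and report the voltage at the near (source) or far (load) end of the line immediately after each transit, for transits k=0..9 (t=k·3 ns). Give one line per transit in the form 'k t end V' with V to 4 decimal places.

0 0 source 6.0000
1 3 load 12.0000
2 6 source 10.8000
3 9 load 9.6000
4 12 source 9.8400
5 15 load 10.0800
6 18 source 10.0320
7 21 load 9.9840
8 24 source 9.9936
9 27 load 10.0032

Γ_L=1.000000, Γ_S=-0.200000; launch V₁=10·75/125=6.000000
k=0 src: V=6.0000
k=1 load: inc=6.000000, refl=6.000000·1.000000=6.0000; V=0.000000+6.000000+6.000000=12.0000
k=2 src: inc=6.000000, refl=6.000000·-0.200000=-1.2000; V=6.000000+6.000000+-1.200000=10.8000
k=3 load: inc=-1.200000, refl=-1.200000·1.000000=-1.2000; V=12.000000+-1.200000+-1.200000=9.6000
k=4 src: inc=-1.200000, refl=-1.200000·-0.200000=0.2400; V=10.800000+-1.200000+0.240000=9.8400
k=5 load: inc=0.240000, refl=0.240000·1.000000=0.2400; V=9.600000+0.240000+0.240000=10.0800
k=6 src: inc=0.240000, refl=0.240000·-0.200000=-0.0480; V=9.840000+0.240000+-0.048000=10.0320
k=7 load: inc=-0.048000, refl=-0.048000·1.000000=-0.0480; V=10.080000+-0.048000+-0.048000=9.9840
k=8 src: inc=-0.048000, refl=-0.048000·-0.200000=0.0096; V=10.032000+-0.048000+0.009600=9.9936
k=9 load: inc=0.009600, refl=0.009600·1.000000=0.0096; V=9.984000+0.009600+0.009600=10.0032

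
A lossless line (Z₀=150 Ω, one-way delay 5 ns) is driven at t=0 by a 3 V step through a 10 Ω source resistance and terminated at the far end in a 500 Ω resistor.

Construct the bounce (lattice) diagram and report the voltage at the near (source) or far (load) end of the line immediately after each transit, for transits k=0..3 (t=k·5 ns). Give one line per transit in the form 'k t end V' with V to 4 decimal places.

0 0 source 2.8125
1 5 load 4.3269
2 10 source 3.0018
3 15 load 2.2883

Γ_L=0.538462, Γ_S=-0.875000; launch V₁=3·150/160=2.812500
k=0 src: V=2.8125
k=1 load: inc=2.812500, refl=2.812500·0.538462=1.5144; V=0.000000+2.812500+1.514423=4.3269
k=2 src: inc=1.514423, refl=1.514423·-0.875000=-1.3251; V=2.812500+1.514423+-1.325120=3.0018
k=3 load: inc=-1.325120, refl=-1.325120·0.538462=-0.7135; V=4.326923+-1.325120+-0.713526=2.2883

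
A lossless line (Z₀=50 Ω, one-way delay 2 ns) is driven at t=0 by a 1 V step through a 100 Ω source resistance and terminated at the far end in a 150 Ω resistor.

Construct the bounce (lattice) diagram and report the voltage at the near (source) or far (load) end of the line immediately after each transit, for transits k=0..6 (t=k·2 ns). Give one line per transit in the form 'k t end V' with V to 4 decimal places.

0 0 source 0.3333
1 2 load 0.5000
2 4 source 0.5556
3 6 load 0.5833
4 8 source 0.5926
5 10 load 0.5972
6 12 source 0.5988

Γ_L=0.500000, Γ_S=0.333333; launch V₁=1·50/150=0.333333
k=0 src: V=0.3333
k=1 load: inc=0.333333, refl=0.333333·0.500000=0.1667; V=0.000000+0.333333+0.166667=0.5000
k=2 src: inc=0.166667, refl=0.166667·0.333333=0.0556; V=0.333333+0.166667+0.055556=0.5556
k=3 load: inc=0.055556, refl=0.055556·0.500000=0.0278; V=0.500000+0.055556+0.027778=0.5833
k=4 src: inc=0.027778, refl=0.027778·0.333333=0.0093; V=0.555556+0.027778+0.009259=0.5926
k=5 load: inc=0.009259, refl=0.009259·0.500000=0.0046; V=0.583333+0.009259+0.004630=0.5972
k=6 src: inc=0.004630, refl=0.004630·0.333333=0.0015; V=0.592593+0.004630+0.001543=0.5988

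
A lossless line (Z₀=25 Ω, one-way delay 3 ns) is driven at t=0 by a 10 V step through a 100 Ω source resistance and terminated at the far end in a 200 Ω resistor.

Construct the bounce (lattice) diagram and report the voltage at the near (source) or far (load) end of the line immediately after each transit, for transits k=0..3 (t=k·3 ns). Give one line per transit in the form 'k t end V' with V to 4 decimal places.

0 0 source 2.0000
1 3 load 3.5556
2 6 source 4.4889
3 9 load 5.2148

Γ_L=0.777778, Γ_S=0.600000; launch V₁=10·25/125=2.000000
k=0 src: V=2.0000
k=1 load: inc=2.000000, refl=2.000000·0.777778=1.5556; V=0.000000+2.000000+1.555556=3.5556
k=2 src: inc=1.555556, refl=1.555556·0.600000=0.9333; V=2.000000+1.555556+0.933333=4.4889
k=3 load: inc=0.933333, refl=0.933333·0.777778=0.7259; V=3.555556+0.933333+0.725926=5.2148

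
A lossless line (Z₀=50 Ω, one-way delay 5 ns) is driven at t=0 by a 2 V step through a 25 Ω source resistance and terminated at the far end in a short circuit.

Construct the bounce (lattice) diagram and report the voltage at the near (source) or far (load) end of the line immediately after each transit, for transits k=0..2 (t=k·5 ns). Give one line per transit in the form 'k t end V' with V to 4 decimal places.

0 0 source 1.3333
1 5 load 0.0000
2 10 source 0.4444

Γ_L=-1.000000, Γ_S=-0.333333; launch V₁=2·50/75=1.333333
k=0 src: V=1.3333
k=1 load: inc=1.333333, refl=1.333333·-1.000000=-1.3333; V=0.000000+1.333333+-1.333333=0.0000
k=2 src: inc=-1.333333, refl=-1.333333·-0.333333=0.4444; V=1.333333+-1.333333+0.444444=0.4444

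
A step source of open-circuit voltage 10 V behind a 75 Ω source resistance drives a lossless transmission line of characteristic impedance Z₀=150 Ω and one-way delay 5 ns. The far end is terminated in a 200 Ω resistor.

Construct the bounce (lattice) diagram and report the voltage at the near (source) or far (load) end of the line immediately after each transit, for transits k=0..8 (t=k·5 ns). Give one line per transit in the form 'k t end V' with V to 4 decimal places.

Γ_L=0.142857, Γ_S=-0.333333; launch V₁=10·150/225=6.666667
k=0 src: V=6.6667
k=1 load: inc=6.666667, refl=6.666667·0.142857=0.9524; V=0.000000+6.666667+0.952381=7.6190
k=2 src: inc=0.952381, refl=0.952381·-0.333333=-0.3175; V=6.666667+0.952381+-0.317460=7.3016
k=3 load: inc=-0.317460, refl=-0.317460·0.142857=-0.0454; V=7.619048+-0.317460+-0.045351=7.2562
k=4 src: inc=-0.045351, refl=-0.045351·-0.333333=0.0151; V=7.301587+-0.045351+0.015117=7.2714
k=5 load: inc=0.015117, refl=0.015117·0.142857=0.0022; V=7.256236+0.015117+0.002160=7.2735
k=6 src: inc=0.002160, refl=0.002160·-0.333333=-0.0007; V=7.271353+0.002160+-0.000720=7.2728
k=7 load: inc=-0.000720, refl=-0.000720·0.142857=-0.0001; V=7.273513+-0.000720+-0.000103=7.2727
k=8 src: inc=-0.000103, refl=-0.000103·-0.333333=0.0000; V=7.272793+-0.000103+0.000034=7.2727

0 0 source 6.6667
1 5 load 7.6190
2 10 source 7.3016
3 15 load 7.2562
4 20 source 7.2714
5 25 load 7.2735
6 30 source 7.2728
7 35 load 7.2727
8 40 source 7.2727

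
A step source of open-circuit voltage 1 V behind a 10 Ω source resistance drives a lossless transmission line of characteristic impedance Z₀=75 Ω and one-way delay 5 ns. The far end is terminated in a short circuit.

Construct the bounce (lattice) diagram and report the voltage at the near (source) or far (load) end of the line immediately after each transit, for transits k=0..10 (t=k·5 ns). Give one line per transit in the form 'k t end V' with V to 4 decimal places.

0 0 source 0.8824
1 5 load 0.0000
2 10 source 0.6747
3 15 load 0.0000
4 20 source 0.5160
5 25 load 0.0000
6 30 source 0.3946
7 35 load 0.0000
8 40 source 0.3017
9 45 load 0.0000
10 50 source 0.2307

Γ_L=-1.000000, Γ_S=-0.764706; launch V₁=1·75/85=0.882353
k=0 src: V=0.8824
k=1 load: inc=0.882353, refl=0.882353·-1.000000=-0.8824; V=0.000000+0.882353+-0.882353=0.0000
k=2 src: inc=-0.882353, refl=-0.882353·-0.764706=0.6747; V=0.882353+-0.882353+0.674740=0.6747
k=3 load: inc=0.674740, refl=0.674740·-1.000000=-0.6747; V=0.000000+0.674740+-0.674740=0.0000
k=4 src: inc=-0.674740, refl=-0.674740·-0.764706=0.5160; V=0.674740+-0.674740+0.515978=0.5160
k=5 load: inc=0.515978, refl=0.515978·-1.000000=-0.5160; V=0.000000+0.515978+-0.515978=0.0000
k=6 src: inc=-0.515978, refl=-0.515978·-0.764706=0.3946; V=0.515978+-0.515978+0.394571=0.3946
k=7 load: inc=0.394571, refl=0.394571·-1.000000=-0.3946; V=0.000000+0.394571+-0.394571=0.0000
k=8 src: inc=-0.394571, refl=-0.394571·-0.764706=0.3017; V=0.394571+-0.394571+0.301731=0.3017
k=9 load: inc=0.301731, refl=0.301731·-1.000000=-0.3017; V=0.000000+0.301731+-0.301731=0.0000
k=10 src: inc=-0.301731, refl=-0.301731·-0.764706=0.2307; V=0.301731+-0.301731+0.230736=0.2307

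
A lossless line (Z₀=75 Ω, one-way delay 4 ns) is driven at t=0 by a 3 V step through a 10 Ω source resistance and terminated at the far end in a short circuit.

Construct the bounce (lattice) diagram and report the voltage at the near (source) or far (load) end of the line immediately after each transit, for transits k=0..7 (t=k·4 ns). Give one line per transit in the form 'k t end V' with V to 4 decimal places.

Γ_L=-1.000000, Γ_S=-0.764706; launch V₁=3·75/85=2.647059
k=0 src: V=2.6471
k=1 load: inc=2.647059, refl=2.647059·-1.000000=-2.6471; V=0.000000+2.647059+-2.647059=0.0000
k=2 src: inc=-2.647059, refl=-2.647059·-0.764706=2.0242; V=2.647059+-2.647059+2.024221=2.0242
k=3 load: inc=2.024221, refl=2.024221·-1.000000=-2.0242; V=0.000000+2.024221+-2.024221=0.0000
k=4 src: inc=-2.024221, refl=-2.024221·-0.764706=1.5479; V=2.024221+-2.024221+1.547934=1.5479
k=5 load: inc=1.547934, refl=1.547934·-1.000000=-1.5479; V=0.000000+1.547934+-1.547934=0.0000
k=6 src: inc=-1.547934, refl=-1.547934·-0.764706=1.1837; V=1.547934+-1.547934+1.183714=1.1837
k=7 load: inc=1.183714, refl=1.183714·-1.000000=-1.1837; V=0.000000+1.183714+-1.183714=0.0000

0 0 source 2.6471
1 4 load 0.0000
2 8 source 2.0242
3 12 load 0.0000
4 16 source 1.5479
5 20 load 0.0000
6 24 source 1.1837
7 28 load 0.0000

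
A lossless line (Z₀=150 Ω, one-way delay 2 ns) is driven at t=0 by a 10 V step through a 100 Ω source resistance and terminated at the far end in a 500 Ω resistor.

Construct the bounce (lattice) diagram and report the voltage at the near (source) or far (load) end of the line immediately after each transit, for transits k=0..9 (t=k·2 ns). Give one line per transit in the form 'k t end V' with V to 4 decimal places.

0 0 source 6.0000
1 2 load 9.2308
2 4 source 8.5846
3 6 load 8.2367
4 8 source 8.3063
5 10 load 8.3437
6 12 source 8.3362
7 14 load 8.3322
8 16 source 8.3330
9 18 load 8.3335

Γ_L=0.538462, Γ_S=-0.200000; launch V₁=10·150/250=6.000000
k=0 src: V=6.0000
k=1 load: inc=6.000000, refl=6.000000·0.538462=3.2308; V=0.000000+6.000000+3.230769=9.2308
k=2 src: inc=3.230769, refl=3.230769·-0.200000=-0.6462; V=6.000000+3.230769+-0.646154=8.5846
k=3 load: inc=-0.646154, refl=-0.646154·0.538462=-0.3479; V=9.230769+-0.646154+-0.347929=8.2367
k=4 src: inc=-0.347929, refl=-0.347929·-0.200000=0.0696; V=8.584615+-0.347929+0.069586=8.3063
k=5 load: inc=0.069586, refl=0.069586·0.538462=0.0375; V=8.236686+0.069586+0.037469=8.3437
k=6 src: inc=0.037469, refl=0.037469·-0.200000=-0.0075; V=8.306272+0.037469+-0.007494=8.3362
k=7 load: inc=-0.007494, refl=-0.007494·0.538462=-0.0040; V=8.343741+-0.007494+-0.004035=8.3322
k=8 src: inc=-0.004035, refl=-0.004035·-0.200000=0.0008; V=8.336248+-0.004035+0.000807=8.3330
k=9 load: inc=0.000807, refl=0.000807·0.538462=0.0004; V=8.332212+0.000807+0.000435=8.3335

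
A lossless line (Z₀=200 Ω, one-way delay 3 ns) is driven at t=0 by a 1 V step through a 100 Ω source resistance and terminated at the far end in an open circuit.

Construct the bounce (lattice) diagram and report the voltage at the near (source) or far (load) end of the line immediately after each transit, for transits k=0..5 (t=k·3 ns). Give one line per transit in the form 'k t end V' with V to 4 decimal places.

Γ_L=1.000000, Γ_S=-0.333333; launch V₁=1·200/300=0.666667
k=0 src: V=0.6667
k=1 load: inc=0.666667, refl=0.666667·1.000000=0.6667; V=0.000000+0.666667+0.666667=1.3333
k=2 src: inc=0.666667, refl=0.666667·-0.333333=-0.2222; V=0.666667+0.666667+-0.222222=1.1111
k=3 load: inc=-0.222222, refl=-0.222222·1.000000=-0.2222; V=1.333333+-0.222222+-0.222222=0.8889
k=4 src: inc=-0.222222, refl=-0.222222·-0.333333=0.0741; V=1.111111+-0.222222+0.074074=0.9630
k=5 load: inc=0.074074, refl=0.074074·1.000000=0.0741; V=0.888889+0.074074+0.074074=1.0370

0 0 source 0.6667
1 3 load 1.3333
2 6 source 1.1111
3 9 load 0.8889
4 12 source 0.9630
5 15 load 1.0370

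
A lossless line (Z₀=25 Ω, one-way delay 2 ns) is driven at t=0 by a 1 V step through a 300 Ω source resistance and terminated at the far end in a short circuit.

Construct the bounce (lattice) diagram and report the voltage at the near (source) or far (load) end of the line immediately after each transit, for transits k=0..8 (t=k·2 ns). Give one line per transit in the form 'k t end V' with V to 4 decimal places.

Γ_L=-1.000000, Γ_S=0.846154; launch V₁=1·25/325=0.076923
k=0 src: V=0.0769
k=1 load: inc=0.076923, refl=0.076923·-1.000000=-0.0769; V=0.000000+0.076923+-0.076923=0.0000
k=2 src: inc=-0.076923, refl=-0.076923·0.846154=-0.0651; V=0.076923+-0.076923+-0.065089=-0.0651
k=3 load: inc=-0.065089, refl=-0.065089·-1.000000=0.0651; V=0.000000+-0.065089+0.065089=0.0000
k=4 src: inc=0.065089, refl=0.065089·0.846154=0.0551; V=-0.065089+0.065089+0.055075=0.0551
k=5 load: inc=0.055075, refl=0.055075·-1.000000=-0.0551; V=0.000000+0.055075+-0.055075=0.0000
k=6 src: inc=-0.055075, refl=-0.055075·0.846154=-0.0466; V=0.055075+-0.055075+-0.046602=-0.0466
k=7 load: inc=-0.046602, refl=-0.046602·-1.000000=0.0466; V=0.000000+-0.046602+0.046602=0.0000
k=8 src: inc=0.046602, refl=0.046602·0.846154=0.0394; V=-0.046602+0.046602+0.039432=0.0394

0 0 source 0.0769
1 2 load 0.0000
2 4 source -0.0651
3 6 load 0.0000
4 8 source 0.0551
5 10 load 0.0000
6 12 source -0.0466
7 14 load 0.0000
8 16 source 0.0394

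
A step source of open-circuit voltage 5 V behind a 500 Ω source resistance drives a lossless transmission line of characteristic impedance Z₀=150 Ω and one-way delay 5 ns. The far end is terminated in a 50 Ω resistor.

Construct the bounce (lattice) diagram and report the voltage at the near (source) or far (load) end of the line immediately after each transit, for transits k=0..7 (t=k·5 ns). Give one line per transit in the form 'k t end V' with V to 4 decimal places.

Γ_L=-0.500000, Γ_S=0.538462; launch V₁=5·150/650=1.153846
k=0 src: V=1.1538
k=1 load: inc=1.153846, refl=1.153846·-0.500000=-0.5769; V=0.000000+1.153846+-0.576923=0.5769
k=2 src: inc=-0.576923, refl=-0.576923·0.538462=-0.3107; V=1.153846+-0.576923+-0.310651=0.2663
k=3 load: inc=-0.310651, refl=-0.310651·-0.500000=0.1553; V=0.576923+-0.310651+0.155325=0.4216
k=4 src: inc=0.155325, refl=0.155325·0.538462=0.0836; V=0.266272+0.155325+0.083637=0.5052
k=5 load: inc=0.083637, refl=0.083637·-0.500000=-0.0418; V=0.421598+0.083637+-0.041818=0.4634
k=6 src: inc=-0.041818, refl=-0.041818·0.538462=-0.0225; V=0.505234+-0.041818+-0.022518=0.4409
k=7 load: inc=-0.022518, refl=-0.022518·-0.500000=0.0113; V=0.463416+-0.022518+0.011259=0.4522

0 0 source 1.1538
1 5 load 0.5769
2 10 source 0.2663
3 15 load 0.4216
4 20 source 0.5052
5 25 load 0.4634
6 30 source 0.4409
7 35 load 0.4522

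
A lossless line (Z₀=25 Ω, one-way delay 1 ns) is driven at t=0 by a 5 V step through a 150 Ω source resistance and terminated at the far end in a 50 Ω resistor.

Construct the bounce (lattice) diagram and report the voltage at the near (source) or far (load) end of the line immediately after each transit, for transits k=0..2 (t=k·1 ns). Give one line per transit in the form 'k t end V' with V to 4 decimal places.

0 0 source 0.7143
1 1 load 0.9524
2 2 source 1.1224

Γ_L=0.333333, Γ_S=0.714286; launch V₁=5·25/175=0.714286
k=0 src: V=0.7143
k=1 load: inc=0.714286, refl=0.714286·0.333333=0.2381; V=0.000000+0.714286+0.238095=0.9524
k=2 src: inc=0.238095, refl=0.238095·0.714286=0.1701; V=0.714286+0.238095+0.170068=1.1224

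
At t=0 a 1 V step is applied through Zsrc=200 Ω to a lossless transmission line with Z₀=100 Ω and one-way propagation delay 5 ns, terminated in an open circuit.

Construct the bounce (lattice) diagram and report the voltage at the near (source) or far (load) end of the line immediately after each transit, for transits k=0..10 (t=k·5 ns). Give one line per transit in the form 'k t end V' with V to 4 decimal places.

0 0 source 0.3333
1 5 load 0.6667
2 10 source 0.7778
3 15 load 0.8889
4 20 source 0.9259
5 25 load 0.9630
6 30 source 0.9753
7 35 load 0.9877
8 40 source 0.9918
9 45 load 0.9959
10 50 source 0.9973

Γ_L=1.000000, Γ_S=0.333333; launch V₁=1·100/300=0.333333
k=0 src: V=0.3333
k=1 load: inc=0.333333, refl=0.333333·1.000000=0.3333; V=0.000000+0.333333+0.333333=0.6667
k=2 src: inc=0.333333, refl=0.333333·0.333333=0.1111; V=0.333333+0.333333+0.111111=0.7778
k=3 load: inc=0.111111, refl=0.111111·1.000000=0.1111; V=0.666667+0.111111+0.111111=0.8889
k=4 src: inc=0.111111, refl=0.111111·0.333333=0.0370; V=0.777778+0.111111+0.037037=0.9259
k=5 load: inc=0.037037, refl=0.037037·1.000000=0.0370; V=0.888889+0.037037+0.037037=0.9630
k=6 src: inc=0.037037, refl=0.037037·0.333333=0.0123; V=0.925926+0.037037+0.012346=0.9753
k=7 load: inc=0.012346, refl=0.012346·1.000000=0.0123; V=0.962963+0.012346+0.012346=0.9877
k=8 src: inc=0.012346, refl=0.012346·0.333333=0.0041; V=0.975309+0.012346+0.004115=0.9918
k=9 load: inc=0.004115, refl=0.004115·1.000000=0.0041; V=0.987654+0.004115+0.004115=0.9959
k=10 src: inc=0.004115, refl=0.004115·0.333333=0.0014; V=0.991770+0.004115+0.001372=0.9973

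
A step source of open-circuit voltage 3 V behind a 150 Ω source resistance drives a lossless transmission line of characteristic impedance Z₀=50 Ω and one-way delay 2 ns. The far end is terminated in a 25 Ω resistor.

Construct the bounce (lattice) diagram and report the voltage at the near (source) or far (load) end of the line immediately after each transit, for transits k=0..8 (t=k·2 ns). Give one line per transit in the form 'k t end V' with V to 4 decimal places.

0 0 source 0.7500
1 2 load 0.5000
2 4 source 0.3750
3 6 load 0.4167
4 8 source 0.4375
5 10 load 0.4306
6 12 source 0.4271
7 14 load 0.4282
8 16 source 0.4288

Γ_L=-0.333333, Γ_S=0.500000; launch V₁=3·50/200=0.750000
k=0 src: V=0.7500
k=1 load: inc=0.750000, refl=0.750000·-0.333333=-0.2500; V=0.000000+0.750000+-0.250000=0.5000
k=2 src: inc=-0.250000, refl=-0.250000·0.500000=-0.1250; V=0.750000+-0.250000+-0.125000=0.3750
k=3 load: inc=-0.125000, refl=-0.125000·-0.333333=0.0417; V=0.500000+-0.125000+0.041667=0.4167
k=4 src: inc=0.041667, refl=0.041667·0.500000=0.0208; V=0.375000+0.041667+0.020833=0.4375
k=5 load: inc=0.020833, refl=0.020833·-0.333333=-0.0069; V=0.416667+0.020833+-0.006944=0.4306
k=6 src: inc=-0.006944, refl=-0.006944·0.500000=-0.0035; V=0.437500+-0.006944+-0.003472=0.4271
k=7 load: inc=-0.003472, refl=-0.003472·-0.333333=0.0012; V=0.430556+-0.003472+0.001157=0.4282
k=8 src: inc=0.001157, refl=0.001157·0.500000=0.0006; V=0.427083+0.001157+0.000579=0.4288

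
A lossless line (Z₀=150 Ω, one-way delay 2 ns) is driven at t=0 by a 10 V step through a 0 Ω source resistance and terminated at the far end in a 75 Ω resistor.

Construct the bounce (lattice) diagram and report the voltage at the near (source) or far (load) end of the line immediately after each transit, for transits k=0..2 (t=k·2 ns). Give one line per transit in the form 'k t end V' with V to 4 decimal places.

Γ_L=-0.333333, Γ_S=-1.000000; launch V₁=10·150/150=10.000000
k=0 src: V=10.0000
k=1 load: inc=10.000000, refl=10.000000·-0.333333=-3.3333; V=0.000000+10.000000+-3.333333=6.6667
k=2 src: inc=-3.333333, refl=-3.333333·-1.000000=3.3333; V=10.000000+-3.333333+3.333333=10.0000

0 0 source 10.0000
1 2 load 6.6667
2 4 source 10.0000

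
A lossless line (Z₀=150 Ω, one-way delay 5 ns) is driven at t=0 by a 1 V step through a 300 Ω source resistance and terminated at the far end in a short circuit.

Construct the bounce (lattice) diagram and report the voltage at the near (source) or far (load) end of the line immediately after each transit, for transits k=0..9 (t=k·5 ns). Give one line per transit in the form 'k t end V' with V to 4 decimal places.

Γ_L=-1.000000, Γ_S=0.333333; launch V₁=1·150/450=0.333333
k=0 src: V=0.3333
k=1 load: inc=0.333333, refl=0.333333·-1.000000=-0.3333; V=0.000000+0.333333+-0.333333=0.0000
k=2 src: inc=-0.333333, refl=-0.333333·0.333333=-0.1111; V=0.333333+-0.333333+-0.111111=-0.1111
k=3 load: inc=-0.111111, refl=-0.111111·-1.000000=0.1111; V=0.000000+-0.111111+0.111111=0.0000
k=4 src: inc=0.111111, refl=0.111111·0.333333=0.0370; V=-0.111111+0.111111+0.037037=0.0370
k=5 load: inc=0.037037, refl=0.037037·-1.000000=-0.0370; V=0.000000+0.037037+-0.037037=0.0000
k=6 src: inc=-0.037037, refl=-0.037037·0.333333=-0.0123; V=0.037037+-0.037037+-0.012346=-0.0123
k=7 load: inc=-0.012346, refl=-0.012346·-1.000000=0.0123; V=0.000000+-0.012346+0.012346=0.0000
k=8 src: inc=0.012346, refl=0.012346·0.333333=0.0041; V=-0.012346+0.012346+0.004115=0.0041
k=9 load: inc=0.004115, refl=0.004115·-1.000000=-0.0041; V=0.000000+0.004115+-0.004115=0.0000

0 0 source 0.3333
1 5 load 0.0000
2 10 source -0.1111
3 15 load 0.0000
4 20 source 0.0370
5 25 load 0.0000
6 30 source -0.0123
7 35 load 0.0000
8 40 source 0.0041
9 45 load 0.0000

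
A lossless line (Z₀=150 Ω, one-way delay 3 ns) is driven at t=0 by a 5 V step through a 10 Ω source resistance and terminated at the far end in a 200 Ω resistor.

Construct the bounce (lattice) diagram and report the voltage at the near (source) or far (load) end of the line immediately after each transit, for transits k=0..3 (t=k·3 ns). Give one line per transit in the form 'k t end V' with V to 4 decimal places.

0 0 source 4.6875
1 3 load 5.3571
2 6 source 4.7712
3 9 load 4.6875

Γ_L=0.142857, Γ_S=-0.875000; launch V₁=5·150/160=4.687500
k=0 src: V=4.6875
k=1 load: inc=4.687500, refl=4.687500·0.142857=0.6696; V=0.000000+4.687500+0.669643=5.3571
k=2 src: inc=0.669643, refl=0.669643·-0.875000=-0.5859; V=4.687500+0.669643+-0.585938=4.7712
k=3 load: inc=-0.585938, refl=-0.585938·0.142857=-0.0837; V=5.357143+-0.585938+-0.083705=4.6875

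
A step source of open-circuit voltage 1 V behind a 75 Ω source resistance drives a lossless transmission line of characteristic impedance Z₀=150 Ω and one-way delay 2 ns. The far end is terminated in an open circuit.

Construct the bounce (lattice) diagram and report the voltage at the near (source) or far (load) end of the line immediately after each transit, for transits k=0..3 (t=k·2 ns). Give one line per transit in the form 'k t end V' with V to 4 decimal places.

0 0 source 0.6667
1 2 load 1.3333
2 4 source 1.1111
3 6 load 0.8889

Γ_L=1.000000, Γ_S=-0.333333; launch V₁=1·150/225=0.666667
k=0 src: V=0.6667
k=1 load: inc=0.666667, refl=0.666667·1.000000=0.6667; V=0.000000+0.666667+0.666667=1.3333
k=2 src: inc=0.666667, refl=0.666667·-0.333333=-0.2222; V=0.666667+0.666667+-0.222222=1.1111
k=3 load: inc=-0.222222, refl=-0.222222·1.000000=-0.2222; V=1.333333+-0.222222+-0.222222=0.8889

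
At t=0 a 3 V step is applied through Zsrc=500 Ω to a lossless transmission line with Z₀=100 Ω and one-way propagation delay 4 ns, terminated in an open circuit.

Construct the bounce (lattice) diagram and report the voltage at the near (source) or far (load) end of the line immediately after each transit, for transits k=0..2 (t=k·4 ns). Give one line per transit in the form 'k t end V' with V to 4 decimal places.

Γ_L=1.000000, Γ_S=0.666667; launch V₁=3·100/600=0.500000
k=0 src: V=0.5000
k=1 load: inc=0.500000, refl=0.500000·1.000000=0.5000; V=0.000000+0.500000+0.500000=1.0000
k=2 src: inc=0.500000, refl=0.500000·0.666667=0.3333; V=0.500000+0.500000+0.333333=1.3333

0 0 source 0.5000
1 4 load 1.0000
2 8 source 1.3333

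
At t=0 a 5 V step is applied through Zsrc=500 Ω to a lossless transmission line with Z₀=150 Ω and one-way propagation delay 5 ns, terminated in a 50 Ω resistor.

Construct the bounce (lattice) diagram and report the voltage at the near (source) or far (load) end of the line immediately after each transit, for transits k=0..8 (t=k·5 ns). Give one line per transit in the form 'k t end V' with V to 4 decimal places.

0 0 source 1.1538
1 5 load 0.5769
2 10 source 0.2663
3 15 load 0.4216
4 20 source 0.5052
5 25 load 0.4634
6 30 source 0.4409
7 35 load 0.4522
8 40 source 0.4582

Γ_L=-0.500000, Γ_S=0.538462; launch V₁=5·150/650=1.153846
k=0 src: V=1.1538
k=1 load: inc=1.153846, refl=1.153846·-0.500000=-0.5769; V=0.000000+1.153846+-0.576923=0.5769
k=2 src: inc=-0.576923, refl=-0.576923·0.538462=-0.3107; V=1.153846+-0.576923+-0.310651=0.2663
k=3 load: inc=-0.310651, refl=-0.310651·-0.500000=0.1553; V=0.576923+-0.310651+0.155325=0.4216
k=4 src: inc=0.155325, refl=0.155325·0.538462=0.0836; V=0.266272+0.155325+0.083637=0.5052
k=5 load: inc=0.083637, refl=0.083637·-0.500000=-0.0418; V=0.421598+0.083637+-0.041818=0.4634
k=6 src: inc=-0.041818, refl=-0.041818·0.538462=-0.0225; V=0.505234+-0.041818+-0.022518=0.4409
k=7 load: inc=-0.022518, refl=-0.022518·-0.500000=0.0113; V=0.463416+-0.022518+0.011259=0.4522
k=8 src: inc=0.011259, refl=0.011259·0.538462=0.0061; V=0.440898+0.011259+0.006062=0.4582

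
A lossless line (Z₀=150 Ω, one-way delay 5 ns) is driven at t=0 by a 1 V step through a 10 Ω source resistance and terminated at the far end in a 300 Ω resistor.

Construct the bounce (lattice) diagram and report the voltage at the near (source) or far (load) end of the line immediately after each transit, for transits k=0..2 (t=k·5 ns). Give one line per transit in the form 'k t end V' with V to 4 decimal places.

Γ_L=0.333333, Γ_S=-0.875000; launch V₁=1·150/160=0.937500
k=0 src: V=0.9375
k=1 load: inc=0.937500, refl=0.937500·0.333333=0.3125; V=0.000000+0.937500+0.312500=1.2500
k=2 src: inc=0.312500, refl=0.312500·-0.875000=-0.2734; V=0.937500+0.312500+-0.273438=0.9766

0 0 source 0.9375
1 5 load 1.2500
2 10 source 0.9766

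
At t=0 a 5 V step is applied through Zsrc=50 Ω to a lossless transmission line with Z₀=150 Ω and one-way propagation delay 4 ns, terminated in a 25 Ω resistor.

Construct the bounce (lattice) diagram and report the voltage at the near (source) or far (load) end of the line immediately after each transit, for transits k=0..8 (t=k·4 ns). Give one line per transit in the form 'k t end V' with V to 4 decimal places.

Γ_L=-0.714286, Γ_S=-0.500000; launch V₁=5·150/200=3.750000
k=0 src: V=3.7500
k=1 load: inc=3.750000, refl=3.750000·-0.714286=-2.6786; V=0.000000+3.750000+-2.678571=1.0714
k=2 src: inc=-2.678571, refl=-2.678571·-0.500000=1.3393; V=3.750000+-2.678571+1.339286=2.4107
k=3 load: inc=1.339286, refl=1.339286·-0.714286=-0.9566; V=1.071429+1.339286+-0.956633=1.4541
k=4 src: inc=-0.956633, refl=-0.956633·-0.500000=0.4783; V=2.410714+-0.956633+0.478316=1.9324
k=5 load: inc=0.478316, refl=0.478316·-0.714286=-0.3417; V=1.454082+0.478316+-0.341655=1.5907
k=6 src: inc=-0.341655, refl=-0.341655·-0.500000=0.1708; V=1.932398+-0.341655+0.170827=1.7616
k=7 load: inc=0.170827, refl=0.170827·-0.714286=-0.1220; V=1.590743+0.170827+-0.122019=1.6396
k=8 src: inc=-0.122019, refl=-0.122019·-0.500000=0.0610; V=1.761571+-0.122019+0.061010=1.7006

0 0 source 3.7500
1 4 load 1.0714
2 8 source 2.4107
3 12 load 1.4541
4 16 source 1.9324
5 20 load 1.5907
6 24 source 1.7616
7 28 load 1.6396
8 32 source 1.7006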